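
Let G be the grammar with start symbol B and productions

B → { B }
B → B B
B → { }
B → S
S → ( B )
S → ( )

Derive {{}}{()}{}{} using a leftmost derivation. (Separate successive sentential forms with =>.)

B => BB   [B → B B]
BB => BBB   [B → B B]
BBB => BBBB   [B → B B]
BBBB => {B}BBB   [B → { B }]
{B}BBB => {{}}BBB   [B → { }]
{{}}BBB => {{}}{B}BB   [B → { B }]
{{}}{B}BB => {{}}{S}BB   [B → S]
{{}}{S}BB => {{}}{()}BB   [S → ( )]
{{}}{()}BB => {{}}{()}{}B   [B → { }]
{{}}{()}{}B => {{}}{()}{}{}   [B → { }]

B=>BB=>BBB=>BBBB=>{B}BBB=>{{}}BBB=>{{}}{B}BB=>{{}}{S}BB=>{{}}{()}BB=>{{}}{()}{}B=>{{}}{()}{}{}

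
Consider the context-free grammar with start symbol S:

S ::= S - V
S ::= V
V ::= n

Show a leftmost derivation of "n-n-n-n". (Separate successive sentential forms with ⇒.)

S ⇒ S-V   [S ::= S - V]
S-V ⇒ S-V-V   [S ::= S - V]
S-V-V ⇒ S-V-V-V   [S ::= S - V]
S-V-V-V ⇒ V-V-V-V   [S ::= V]
V-V-V-V ⇒ n-V-V-V   [V ::= n]
n-V-V-V ⇒ n-n-V-V   [V ::= n]
n-n-V-V ⇒ n-n-n-V   [V ::= n]
n-n-n-V ⇒ n-n-n-n   [V ::= n]

S⇒S-V⇒S-V-V⇒S-V-V-V⇒V-V-V-V⇒n-V-V-V⇒n-n-V-V⇒n-n-n-V⇒n-n-n-n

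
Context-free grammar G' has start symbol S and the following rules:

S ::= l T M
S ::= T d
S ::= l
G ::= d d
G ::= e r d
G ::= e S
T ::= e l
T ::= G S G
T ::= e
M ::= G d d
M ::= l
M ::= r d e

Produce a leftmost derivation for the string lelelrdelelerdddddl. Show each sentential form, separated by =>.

S => lTM => lGSGM => leSSGM => lelTMSGM => lelelMSGM => lelelrdeSGM => lelelrdelTMGM => lelelrdelelMGM => lelelrdelelGddGM => lelelrdelelerdddGM => lelelrdelelerdddddM => lelelrdelelerdddddl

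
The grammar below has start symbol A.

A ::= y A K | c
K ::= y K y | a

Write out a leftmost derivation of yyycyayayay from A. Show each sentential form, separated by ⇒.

A⇒yAK⇒yyAKK⇒yyyAKKK⇒yyycKKK⇒yyycyKyKK⇒yyycyayKK⇒yyycyayaK⇒yyycyayayKy⇒yyycyayayay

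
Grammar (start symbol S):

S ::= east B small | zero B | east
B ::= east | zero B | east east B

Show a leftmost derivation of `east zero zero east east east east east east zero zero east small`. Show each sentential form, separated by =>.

S => east B small => east zero B small => east zero zero B small => east zero zero east east B small => east zero zero east east east east B small => east zero zero east east east east east east B small => east zero zero east east east east east east zero B small => east zero zero east east east east east east zero zero B small => east zero zero east east east east east east zero zero east small

S => east B small   [S ::= east B small]
east B small => east zero B small   [B ::= zero B]
east zero B small => east zero zero B small   [B ::= zero B]
east zero zero B small => east zero zero east east B small   [B ::= east east B]
east zero zero east east B small => east zero zero east east east east B small   [B ::= east east B]
east zero zero east east east east B small => east zero zero east east east east east east B small   [B ::= east east B]
east zero zero east east east east east east B small => east zero zero east east east east east east zero B small   [B ::= zero B]
east zero zero east east east east east east zero B small => east zero zero east east east east east east zero zero B small   [B ::= zero B]
east zero zero east east east east east east zero zero B small => east zero zero east east east east east east zero zero east small   [B ::= east]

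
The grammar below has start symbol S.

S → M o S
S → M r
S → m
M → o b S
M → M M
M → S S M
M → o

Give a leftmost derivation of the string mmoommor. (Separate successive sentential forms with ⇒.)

S⇒Mr⇒SSMr⇒MoSSMr⇒SSMoSSMr⇒mSMoSSMr⇒mmMoSSMr⇒mmooSSMr⇒mmoomSMr⇒mmoommMr⇒mmoommor

S ⇒ Mr   [S → M r]
Mr ⇒ SSMr   [M → S S M]
SSMr ⇒ MoSSMr   [S → M o S]
MoSSMr ⇒ SSMoSSMr   [M → S S M]
SSMoSSMr ⇒ mSMoSSMr   [S → m]
mSMoSSMr ⇒ mmMoSSMr   [S → m]
mmMoSSMr ⇒ mmooSSMr   [M → o]
mmooSSMr ⇒ mmoomSMr   [S → m]
mmoomSMr ⇒ mmoommMr   [S → m]
mmoommMr ⇒ mmoommor   [M → o]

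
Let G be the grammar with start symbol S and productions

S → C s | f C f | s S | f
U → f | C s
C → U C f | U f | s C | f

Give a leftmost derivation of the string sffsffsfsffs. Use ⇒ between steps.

S ⇒ Cs ⇒ UCfs ⇒ CsCfs ⇒ UfsCfs ⇒ CsfsCfs ⇒ UCfsfsCfs ⇒ CsCfsfsCfs ⇒ sCsCfsfsCfs ⇒ sUfsCfsfsCfs ⇒ sffsCfsfsCfs ⇒ sffsffsfsCfs ⇒ sffsffsfsffs

S ⇒ Cs   [S → C s]
Cs ⇒ UCfs   [C → U C f]
UCfs ⇒ CsCfs   [U → C s]
CsCfs ⇒ UfsCfs   [C → U f]
UfsCfs ⇒ CsfsCfs   [U → C s]
CsfsCfs ⇒ UCfsfsCfs   [C → U C f]
UCfsfsCfs ⇒ CsCfsfsCfs   [U → C s]
CsCfsfsCfs ⇒ sCsCfsfsCfs   [C → s C]
sCsCfsfsCfs ⇒ sUfsCfsfsCfs   [C → U f]
sUfsCfsfsCfs ⇒ sffsCfsfsCfs   [U → f]
sffsCfsfsCfs ⇒ sffsffsfsCfs   [C → f]
sffsffsfsCfs ⇒ sffsffsfsffs   [C → f]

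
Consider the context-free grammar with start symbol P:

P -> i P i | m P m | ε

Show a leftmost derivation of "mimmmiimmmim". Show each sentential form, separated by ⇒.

P ⇒ mPm ⇒ miPim ⇒ mimPmim ⇒ mimmPmmim ⇒ mimmmPmmmim ⇒ mimmmiPimmmim ⇒ mimmmiimmmim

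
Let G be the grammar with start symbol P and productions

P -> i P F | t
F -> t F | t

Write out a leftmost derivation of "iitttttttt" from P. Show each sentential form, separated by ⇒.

P ⇒ iPF ⇒ iiPFF ⇒ iitFF ⇒ iittFF ⇒ iitttFF ⇒ iittttFF ⇒ iitttttFF ⇒ iittttttF ⇒ iitttttttF ⇒ iitttttttt

P ⇒ iPF   [P -> i P F]
iPF ⇒ iiPFF   [P -> i P F]
iiPFF ⇒ iitFF   [P -> t]
iitFF ⇒ iittFF   [F -> t F]
iittFF ⇒ iitttFF   [F -> t F]
iitttFF ⇒ iittttFF   [F -> t F]
iittttFF ⇒ iitttttFF   [F -> t F]
iitttttFF ⇒ iittttttF   [F -> t]
iittttttF ⇒ iitttttttF   [F -> t F]
iitttttttF ⇒ iitttttttt   [F -> t]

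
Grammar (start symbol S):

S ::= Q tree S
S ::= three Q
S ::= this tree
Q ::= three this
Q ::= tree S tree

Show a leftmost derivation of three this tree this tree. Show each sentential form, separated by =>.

S => Q tree S => three this tree S => three this tree this tree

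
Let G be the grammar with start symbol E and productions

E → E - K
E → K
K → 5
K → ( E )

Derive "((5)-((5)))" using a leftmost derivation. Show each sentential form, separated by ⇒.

E⇒K⇒(E)⇒(E-K)⇒(K-K)⇒((E)-K)⇒((K)-K)⇒((5)-K)⇒((5)-(E))⇒((5)-(K))⇒((5)-((E)))⇒((5)-((K)))⇒((5)-((5)))

E ⇒ K   [E → K]
K ⇒ (E)   [K → ( E )]
(E) ⇒ (E-K)   [E → E - K]
(E-K) ⇒ (K-K)   [E → K]
(K-K) ⇒ ((E)-K)   [K → ( E )]
((E)-K) ⇒ ((K)-K)   [E → K]
((K)-K) ⇒ ((5)-K)   [K → 5]
((5)-K) ⇒ ((5)-(E))   [K → ( E )]
((5)-(E)) ⇒ ((5)-(K))   [E → K]
((5)-(K)) ⇒ ((5)-((E)))   [K → ( E )]
((5)-((E))) ⇒ ((5)-((K)))   [E → K]
((5)-((K))) ⇒ ((5)-((5)))   [K → 5]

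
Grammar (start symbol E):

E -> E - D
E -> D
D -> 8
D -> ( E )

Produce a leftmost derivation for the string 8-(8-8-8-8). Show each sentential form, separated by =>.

E => E-D   [E -> E - D]
E-D => D-D   [E -> D]
D-D => 8-D   [D -> 8]
8-D => 8-(E)   [D -> ( E )]
8-(E) => 8-(E-D)   [E -> E - D]
8-(E-D) => 8-(E-D-D)   [E -> E - D]
8-(E-D-D) => 8-(E-D-D-D)   [E -> E - D]
8-(E-D-D-D) => 8-(D-D-D-D)   [E -> D]
8-(D-D-D-D) => 8-(8-D-D-D)   [D -> 8]
8-(8-D-D-D) => 8-(8-8-D-D)   [D -> 8]
8-(8-8-D-D) => 8-(8-8-8-D)   [D -> 8]
8-(8-8-8-D) => 8-(8-8-8-8)   [D -> 8]

E=>E-D=>D-D=>8-D=>8-(E)=>8-(E-D)=>8-(E-D-D)=>8-(E-D-D-D)=>8-(D-D-D-D)=>8-(8-D-D-D)=>8-(8-8-D-D)=>8-(8-8-8-D)=>8-(8-8-8-8)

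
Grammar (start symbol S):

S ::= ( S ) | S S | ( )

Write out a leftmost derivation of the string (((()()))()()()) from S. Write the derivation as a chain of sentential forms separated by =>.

S => (S) => (SS) => (SSS) => (SSSS) => ((S)SSS) => (((S))SSS) => (((SS))SSS) => (((()S))SSS) => (((()()))SSS) => (((()()))()SS) => (((()()))()()S) => (((()()))()()())

S => (S)   [S ::= ( S )]
(S) => (SS)   [S ::= S S]
(SS) => (SSS)   [S ::= S S]
(SSS) => (SSSS)   [S ::= S S]
(SSSS) => ((S)SSS)   [S ::= ( S )]
((S)SSS) => (((S))SSS)   [S ::= ( S )]
(((S))SSS) => (((SS))SSS)   [S ::= S S]
(((SS))SSS) => (((()S))SSS)   [S ::= ( )]
(((()S))SSS) => (((()()))SSS)   [S ::= ( )]
(((()()))SSS) => (((()()))()SS)   [S ::= ( )]
(((()()))()SS) => (((()()))()()S)   [S ::= ( )]
(((()()))()()S) => (((()()))()()())   [S ::= ( )]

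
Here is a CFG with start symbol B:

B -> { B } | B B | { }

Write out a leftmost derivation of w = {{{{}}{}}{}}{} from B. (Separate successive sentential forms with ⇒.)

B ⇒ BB ⇒ {B}B ⇒ {BB}B ⇒ {{B}B}B ⇒ {{BB}B}B ⇒ {{{B}B}B}B ⇒ {{{{}}B}B}B ⇒ {{{{}}{}}B}B ⇒ {{{{}}{}}{}}B ⇒ {{{{}}{}}{}}{}

B ⇒ BB   [B -> B B]
BB ⇒ {B}B   [B -> { B }]
{B}B ⇒ {BB}B   [B -> B B]
{BB}B ⇒ {{B}B}B   [B -> { B }]
{{B}B}B ⇒ {{BB}B}B   [B -> B B]
{{BB}B}B ⇒ {{{B}B}B}B   [B -> { B }]
{{{B}B}B}B ⇒ {{{{}}B}B}B   [B -> { }]
{{{{}}B}B}B ⇒ {{{{}}{}}B}B   [B -> { }]
{{{{}}{}}B}B ⇒ {{{{}}{}}{}}B   [B -> { }]
{{{{}}{}}{}}B ⇒ {{{{}}{}}{}}{}   [B -> { }]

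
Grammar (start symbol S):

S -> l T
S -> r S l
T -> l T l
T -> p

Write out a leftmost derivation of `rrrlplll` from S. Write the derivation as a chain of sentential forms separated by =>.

S => rSl   [S -> r S l]
rSl => rrSll   [S -> r S l]
rrSll => rrrSlll   [S -> r S l]
rrrSlll => rrrlTlll   [S -> l T]
rrrlTlll => rrrlplll   [T -> p]

S => rSl => rrSll => rrrSlll => rrrlTlll => rrrlplll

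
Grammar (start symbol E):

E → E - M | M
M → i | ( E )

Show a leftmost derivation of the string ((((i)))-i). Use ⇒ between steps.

E ⇒ M ⇒ (E) ⇒ (E-M) ⇒ (M-M) ⇒ ((E)-M) ⇒ ((M)-M) ⇒ (((E))-M) ⇒ (((M))-M) ⇒ ((((E)))-M) ⇒ ((((M)))-M) ⇒ ((((i)))-M) ⇒ ((((i)))-i)

E ⇒ M   [E → M]
M ⇒ (E)   [M → ( E )]
(E) ⇒ (E-M)   [E → E - M]
(E-M) ⇒ (M-M)   [E → M]
(M-M) ⇒ ((E)-M)   [M → ( E )]
((E)-M) ⇒ ((M)-M)   [E → M]
((M)-M) ⇒ (((E))-M)   [M → ( E )]
(((E))-M) ⇒ (((M))-M)   [E → M]
(((M))-M) ⇒ ((((E)))-M)   [M → ( E )]
((((E)))-M) ⇒ ((((M)))-M)   [E → M]
((((M)))-M) ⇒ ((((i)))-M)   [M → i]
((((i)))-M) ⇒ ((((i)))-i)   [M → i]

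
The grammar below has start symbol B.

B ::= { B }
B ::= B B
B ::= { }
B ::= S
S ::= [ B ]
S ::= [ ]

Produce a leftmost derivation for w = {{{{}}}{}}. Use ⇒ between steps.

B ⇒ {B}   [B ::= { B }]
{B} ⇒ {BB}   [B ::= B B]
{BB} ⇒ {{B}B}   [B ::= { B }]
{{B}B} ⇒ {{{B}}B}   [B ::= { B }]
{{{B}}B} ⇒ {{{{}}}B}   [B ::= { }]
{{{{}}}B} ⇒ {{{{}}}{}}   [B ::= { }]

B⇒{B}⇒{BB}⇒{{B}B}⇒{{{B}}B}⇒{{{{}}}B}⇒{{{{}}}{}}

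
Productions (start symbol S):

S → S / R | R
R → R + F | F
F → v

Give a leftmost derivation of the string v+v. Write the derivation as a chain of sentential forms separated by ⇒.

S⇒R⇒R+F⇒F+F⇒v+F⇒v+v

S ⇒ R   [S → R]
R ⇒ R+F   [R → R + F]
R+F ⇒ F+F   [R → F]
F+F ⇒ v+F   [F → v]
v+F ⇒ v+v   [F → v]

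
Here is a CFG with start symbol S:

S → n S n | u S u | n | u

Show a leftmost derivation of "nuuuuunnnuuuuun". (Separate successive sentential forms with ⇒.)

S ⇒ nSn ⇒ nuSun ⇒ nuuSuun ⇒ nuuuSuuun ⇒ nuuuuSuuuun ⇒ nuuuuuSuuuuun ⇒ nuuuuunSnuuuuun ⇒ nuuuuunnnuuuuun

S ⇒ nSn   [S → n S n]
nSn ⇒ nuSun   [S → u S u]
nuSun ⇒ nuuSuun   [S → u S u]
nuuSuun ⇒ nuuuSuuun   [S → u S u]
nuuuSuuun ⇒ nuuuuSuuuun   [S → u S u]
nuuuuSuuuun ⇒ nuuuuuSuuuuun   [S → u S u]
nuuuuuSuuuuun ⇒ nuuuuunSnuuuuun   [S → n S n]
nuuuuunSnuuuuun ⇒ nuuuuunnnuuuuun   [S → n]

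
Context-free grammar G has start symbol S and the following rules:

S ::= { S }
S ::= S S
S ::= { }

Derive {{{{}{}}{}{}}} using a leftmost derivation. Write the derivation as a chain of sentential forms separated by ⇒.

S⇒{S}⇒{{S}}⇒{{SS}}⇒{{SSS}}⇒{{{S}SS}}⇒{{{SS}SS}}⇒{{{{}S}SS}}⇒{{{{}{}}SS}}⇒{{{{}{}}{}S}}⇒{{{{}{}}{}{}}}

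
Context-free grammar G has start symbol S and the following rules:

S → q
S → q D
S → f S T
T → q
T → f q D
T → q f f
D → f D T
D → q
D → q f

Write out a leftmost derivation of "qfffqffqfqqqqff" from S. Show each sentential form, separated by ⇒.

S⇒qD⇒qfDT⇒qffDTT⇒qfffDTTT⇒qfffqfTTT⇒qfffqffqDTT⇒qfffqffqfDTTT⇒qfffqffqfqTTT⇒qfffqffqfqqTT⇒qfffqffqfqqqT⇒qfffqffqfqqqqff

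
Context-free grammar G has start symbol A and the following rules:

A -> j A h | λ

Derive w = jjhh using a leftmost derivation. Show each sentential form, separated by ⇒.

A ⇒ jAh   [A -> j A h]
jAh ⇒ jjAhh   [A -> j A h]
jjAhh ⇒ jjhh   [A -> λ]

A ⇒ jAh ⇒ jjAhh ⇒ jjhh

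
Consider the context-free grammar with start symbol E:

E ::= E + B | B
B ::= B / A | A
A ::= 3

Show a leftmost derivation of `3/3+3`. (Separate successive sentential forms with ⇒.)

E ⇒ E+B   [E ::= E + B]
E+B ⇒ B+B   [E ::= B]
B+B ⇒ B/A+B   [B ::= B / A]
B/A+B ⇒ A/A+B   [B ::= A]
A/A+B ⇒ 3/A+B   [A ::= 3]
3/A+B ⇒ 3/3+B   [A ::= 3]
3/3+B ⇒ 3/3+A   [B ::= A]
3/3+A ⇒ 3/3+3   [A ::= 3]

E ⇒ E+B ⇒ B+B ⇒ B/A+B ⇒ A/A+B ⇒ 3/A+B ⇒ 3/3+B ⇒ 3/3+A ⇒ 3/3+3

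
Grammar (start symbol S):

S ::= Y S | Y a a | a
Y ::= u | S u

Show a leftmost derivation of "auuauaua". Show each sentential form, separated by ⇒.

S ⇒ YS ⇒ SuS ⇒ YSuS ⇒ SuSuS ⇒ YSuSuS ⇒ SuSuSuS ⇒ auSuSuS ⇒ auYSuSuS ⇒ auuSuSuS ⇒ auuauSuS ⇒ auuauauS ⇒ auuauaua

S ⇒ YS   [S ::= Y S]
YS ⇒ SuS   [Y ::= S u]
SuS ⇒ YSuS   [S ::= Y S]
YSuS ⇒ SuSuS   [Y ::= S u]
SuSuS ⇒ YSuSuS   [S ::= Y S]
YSuSuS ⇒ SuSuSuS   [Y ::= S u]
SuSuSuS ⇒ auSuSuS   [S ::= a]
auSuSuS ⇒ auYSuSuS   [S ::= Y S]
auYSuSuS ⇒ auuSuSuS   [Y ::= u]
auuSuSuS ⇒ auuauSuS   [S ::= a]
auuauSuS ⇒ auuauauS   [S ::= a]
auuauauS ⇒ auuauaua   [S ::= a]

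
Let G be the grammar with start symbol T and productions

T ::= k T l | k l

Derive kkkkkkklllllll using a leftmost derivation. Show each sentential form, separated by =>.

T => kTl => kkTll => kkkTlll => kkkkTllll => kkkkkTlllll => kkkkkkTllllll => kkkkkkklllllll

T => kTl   [T ::= k T l]
kTl => kkTll   [T ::= k T l]
kkTll => kkkTlll   [T ::= k T l]
kkkTlll => kkkkTllll   [T ::= k T l]
kkkkTllll => kkkkkTlllll   [T ::= k T l]
kkkkkTlllll => kkkkkkTllllll   [T ::= k T l]
kkkkkkTllllll => kkkkkkklllllll   [T ::= k l]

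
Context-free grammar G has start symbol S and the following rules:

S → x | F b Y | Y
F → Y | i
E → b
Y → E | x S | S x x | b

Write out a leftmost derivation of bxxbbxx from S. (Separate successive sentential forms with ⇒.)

S ⇒ Y ⇒ Sxx ⇒ FbYxx ⇒ YbYxx ⇒ SxxbYxx ⇒ YxxbYxx ⇒ ExxbYxx ⇒ bxxbYxx ⇒ bxxbExx ⇒ bxxbbxx

S ⇒ Y   [S → Y]
Y ⇒ Sxx   [Y → S x x]
Sxx ⇒ FbYxx   [S → F b Y]
FbYxx ⇒ YbYxx   [F → Y]
YbYxx ⇒ SxxbYxx   [Y → S x x]
SxxbYxx ⇒ YxxbYxx   [S → Y]
YxxbYxx ⇒ ExxbYxx   [Y → E]
ExxbYxx ⇒ bxxbYxx   [E → b]
bxxbYxx ⇒ bxxbExx   [Y → E]
bxxbExx ⇒ bxxbbxx   [E → b]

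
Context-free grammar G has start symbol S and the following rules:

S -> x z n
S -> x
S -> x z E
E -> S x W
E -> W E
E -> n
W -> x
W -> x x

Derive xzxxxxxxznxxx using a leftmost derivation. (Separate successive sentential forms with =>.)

S => xzE   [S -> x z E]
xzE => xzWE   [E -> W E]
xzWE => xzxE   [W -> x]
xzxE => xzxWE   [E -> W E]
xzxWE => xzxxxE   [W -> x x]
xzxxxE => xzxxxWE   [E -> W E]
xzxxxWE => xzxxxxxE   [W -> x x]
xzxxxxxE => xzxxxxxSxW   [E -> S x W]
xzxxxxxSxW => xzxxxxxxznxW   [S -> x z n]
xzxxxxxxznxW => xzxxxxxxznxxx   [W -> x x]

S=>xzE=>xzWE=>xzxE=>xzxWE=>xzxxxE=>xzxxxWE=>xzxxxxxE=>xzxxxxxSxW=>xzxxxxxxznxW=>xzxxxxxxznxxx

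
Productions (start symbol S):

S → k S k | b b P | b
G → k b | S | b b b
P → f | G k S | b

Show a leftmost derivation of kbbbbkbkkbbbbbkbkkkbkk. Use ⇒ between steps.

S⇒kSk⇒kbbPk⇒kbbGkSk⇒kbbSkSk⇒kbbbbPkSk⇒kbbbbGkSkSk⇒kbbbbkbkSkSk⇒kbbbbkbkkSkkSk⇒kbbbbkbkkbbPkkSk⇒kbbbbkbkkbbGkSkkSk⇒kbbbbkbkkbbbbbkSkkSk⇒kbbbbkbkkbbbbbkbkkSk⇒kbbbbkbkkbbbbbkbkkkSkk⇒kbbbbkbkkbbbbbkbkkkbkk

S ⇒ kSk   [S → k S k]
kSk ⇒ kbbPk   [S → b b P]
kbbPk ⇒ kbbGkSk   [P → G k S]
kbbGkSk ⇒ kbbSkSk   [G → S]
kbbSkSk ⇒ kbbbbPkSk   [S → b b P]
kbbbbPkSk ⇒ kbbbbGkSkSk   [P → G k S]
kbbbbGkSkSk ⇒ kbbbbkbkSkSk   [G → k b]
kbbbbkbkSkSk ⇒ kbbbbkbkkSkkSk   [S → k S k]
kbbbbkbkkSkkSk ⇒ kbbbbkbkkbbPkkSk   [S → b b P]
kbbbbkbkkbbPkkSk ⇒ kbbbbkbkkbbGkSkkSk   [P → G k S]
kbbbbkbkkbbGkSkkSk ⇒ kbbbbkbkkbbbbbkSkkSk   [G → b b b]
kbbbbkbkkbbbbbkSkkSk ⇒ kbbbbkbkkbbbbbkbkkSk   [S → b]
kbbbbkbkkbbbbbkbkkSk ⇒ kbbbbkbkkbbbbbkbkkkSkk   [S → k S k]
kbbbbkbkkbbbbbkbkkkSkk ⇒ kbbbbkbkkbbbbbkbkkkbkk   [S → b]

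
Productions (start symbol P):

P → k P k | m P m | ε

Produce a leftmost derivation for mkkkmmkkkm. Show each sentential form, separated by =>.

P => mPm => mkPkm => mkkPkkm => mkkkPkkkm => mkkkmPmkkkm => mkkkmmkkkm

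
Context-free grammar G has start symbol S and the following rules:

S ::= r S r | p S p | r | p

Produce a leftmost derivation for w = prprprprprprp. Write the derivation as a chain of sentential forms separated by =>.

S=>pSp=>prSrp=>prpSprp=>prprSrprp=>prprpSprprp=>prprprSrprprp=>prprprprprprp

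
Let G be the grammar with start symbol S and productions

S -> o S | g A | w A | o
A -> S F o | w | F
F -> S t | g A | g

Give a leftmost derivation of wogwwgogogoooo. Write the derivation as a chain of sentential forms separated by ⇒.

S ⇒ wA   [S -> w A]
wA ⇒ wSFo   [A -> S F o]
wSFo ⇒ woFo   [S -> o]
woFo ⇒ wogAo   [F -> g A]
wogAo ⇒ wogSFoo   [A -> S F o]
wogSFoo ⇒ wogwAFoo   [S -> w A]
wogwAFoo ⇒ wogwwFoo   [A -> w]
wogwwFoo ⇒ wogwwgAoo   [F -> g A]
wogwwgAoo ⇒ wogwwgSFooo   [A -> S F o]
wogwwgSFooo ⇒ wogwwgoFooo   [S -> o]
wogwwgoFooo ⇒ wogwwgogAooo   [F -> g A]
wogwwgogAooo ⇒ wogwwgogSFoooo   [A -> S F o]
wogwwgogSFoooo ⇒ wogwwgogoFoooo   [S -> o]
wogwwgogoFoooo ⇒ wogwwgogogoooo   [F -> g]

S ⇒ wA ⇒ wSFo ⇒ woFo ⇒ wogAo ⇒ wogSFoo ⇒ wogwAFoo ⇒ wogwwFoo ⇒ wogwwgAoo ⇒ wogwwgSFooo ⇒ wogwwgoFooo ⇒ wogwwgogAooo ⇒ wogwwgogSFoooo ⇒ wogwwgogoFoooo ⇒ wogwwgogogoooo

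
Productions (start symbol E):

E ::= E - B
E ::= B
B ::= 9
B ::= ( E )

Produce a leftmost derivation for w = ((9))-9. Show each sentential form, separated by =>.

E => E-B   [E ::= E - B]
E-B => B-B   [E ::= B]
B-B => (E)-B   [B ::= ( E )]
(E)-B => (B)-B   [E ::= B]
(B)-B => ((E))-B   [B ::= ( E )]
((E))-B => ((B))-B   [E ::= B]
((B))-B => ((9))-B   [B ::= 9]
((9))-B => ((9))-9   [B ::= 9]

E => E-B => B-B => (E)-B => (B)-B => ((E))-B => ((B))-B => ((9))-B => ((9))-9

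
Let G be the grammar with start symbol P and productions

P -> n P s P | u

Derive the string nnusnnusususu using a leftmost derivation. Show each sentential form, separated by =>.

P => nPsP => nnPsPsP => nnusPsP => nnusnPsPsP => nnusnnPsPsPsP => nnusnnusPsPsP => nnusnnususPsP => nnusnnusususP => nnusnnusususu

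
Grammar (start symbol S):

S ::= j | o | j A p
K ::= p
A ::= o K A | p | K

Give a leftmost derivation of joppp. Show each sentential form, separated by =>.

S => jAp => joKAp => jopAp => jopKp => joppp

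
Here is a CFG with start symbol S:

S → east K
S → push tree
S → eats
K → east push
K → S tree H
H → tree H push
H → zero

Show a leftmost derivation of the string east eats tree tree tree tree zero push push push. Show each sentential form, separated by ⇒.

S ⇒ east K ⇒ east S tree H ⇒ east eats tree H ⇒ east eats tree tree H push ⇒ east eats tree tree tree H push push ⇒ east eats tree tree tree tree H push push push ⇒ east eats tree tree tree tree zero push push push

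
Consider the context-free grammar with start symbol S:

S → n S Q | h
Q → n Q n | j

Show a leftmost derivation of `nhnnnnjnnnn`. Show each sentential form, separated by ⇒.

S ⇒ nSQ ⇒ nhQ ⇒ nhnQn ⇒ nhnnQnn ⇒ nhnnnQnnn ⇒ nhnnnnQnnnn ⇒ nhnnnnjnnnn

S ⇒ nSQ   [S → n S Q]
nSQ ⇒ nhQ   [S → h]
nhQ ⇒ nhnQn   [Q → n Q n]
nhnQn ⇒ nhnnQnn   [Q → n Q n]
nhnnQnn ⇒ nhnnnQnnn   [Q → n Q n]
nhnnnQnnn ⇒ nhnnnnQnnnn   [Q → n Q n]
nhnnnnQnnnn ⇒ nhnnnnjnnnn   [Q → j]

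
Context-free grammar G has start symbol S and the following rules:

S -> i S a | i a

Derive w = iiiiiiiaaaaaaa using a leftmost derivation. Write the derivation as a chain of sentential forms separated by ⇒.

S ⇒ iSa   [S -> i S a]
iSa ⇒ iiSaa   [S -> i S a]
iiSaa ⇒ iiiSaaa   [S -> i S a]
iiiSaaa ⇒ iiiiSaaaa   [S -> i S a]
iiiiSaaaa ⇒ iiiiiSaaaaa   [S -> i S a]
iiiiiSaaaaa ⇒ iiiiiiSaaaaaa   [S -> i S a]
iiiiiiSaaaaaa ⇒ iiiiiiiaaaaaaa   [S -> i a]

S ⇒ iSa ⇒ iiSaa ⇒ iiiSaaa ⇒ iiiiSaaaa ⇒ iiiiiSaaaaa ⇒ iiiiiiSaaaaaa ⇒ iiiiiiiaaaaaaa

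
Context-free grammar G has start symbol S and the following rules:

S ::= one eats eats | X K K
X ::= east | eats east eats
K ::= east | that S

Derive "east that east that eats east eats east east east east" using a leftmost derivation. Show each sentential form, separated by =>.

S => X K K => east K K => east that S K => east that X K K K => east that east K K K => east that east that S K K => east that east that X K K K K => east that east that eats east eats K K K K => east that east that eats east eats east K K K => east that east that eats east eats east east K K => east that east that eats east eats east east east K => east that east that eats east eats east east east east

S => X K K   [S ::= X K K]
X K K => east K K   [X ::= east]
east K K => east that S K   [K ::= that S]
east that S K => east that X K K K   [S ::= X K K]
east that X K K K => east that east K K K   [X ::= east]
east that east K K K => east that east that S K K   [K ::= that S]
east that east that S K K => east that east that X K K K K   [S ::= X K K]
east that east that X K K K K => east that east that eats east eats K K K K   [X ::= eats east eats]
east that east that eats east eats K K K K => east that east that eats east eats east K K K   [K ::= east]
east that east that eats east eats east K K K => east that east that eats east eats east east K K   [K ::= east]
east that east that eats east eats east east K K => east that east that eats east eats east east east K   [K ::= east]
east that east that eats east eats east east east K => east that east that eats east eats east east east east   [K ::= east]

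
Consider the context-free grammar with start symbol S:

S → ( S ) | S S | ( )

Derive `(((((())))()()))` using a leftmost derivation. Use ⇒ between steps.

S ⇒ (S)   [S → ( S )]
(S) ⇒ ((S))   [S → ( S )]
((S)) ⇒ ((SS))   [S → S S]
((SS)) ⇒ ((SSS))   [S → S S]
((SSS)) ⇒ (((S)SS))   [S → ( S )]
(((S)SS)) ⇒ ((((S))SS))   [S → ( S )]
((((S))SS)) ⇒ (((((S)))SS))   [S → ( S )]
(((((S)))SS)) ⇒ (((((())))SS))   [S → ( )]
(((((())))SS)) ⇒ (((((())))()S))   [S → ( )]
(((((())))()S)) ⇒ (((((())))()()))   [S → ( )]

S ⇒ (S) ⇒ ((S)) ⇒ ((SS)) ⇒ ((SSS)) ⇒ (((S)SS)) ⇒ ((((S))SS)) ⇒ (((((S)))SS)) ⇒ (((((())))SS)) ⇒ (((((())))()S)) ⇒ (((((())))()()))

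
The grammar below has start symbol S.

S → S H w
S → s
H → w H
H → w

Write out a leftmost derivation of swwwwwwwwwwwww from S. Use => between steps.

S => SHw => SHwHw => SHwHwHw => SHwHwHwHw => SHwHwHwHwHw => sHwHwHwHwHw => swwHwHwHwHw => swwwHwHwHwHw => swwwwwHwHwHw => swwwwwwHwHwHw => swwwwwwwHwHwHw => swwwwwwwwwHwHw => swwwwwwwwwwwHw => swwwwwwwwwwwww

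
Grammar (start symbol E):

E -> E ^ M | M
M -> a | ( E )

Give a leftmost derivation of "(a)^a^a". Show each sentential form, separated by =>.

E => E^M   [E -> E ^ M]
E^M => E^M^M   [E -> E ^ M]
E^M^M => M^M^M   [E -> M]
M^M^M => (E)^M^M   [M -> ( E )]
(E)^M^M => (M)^M^M   [E -> M]
(M)^M^M => (a)^M^M   [M -> a]
(a)^M^M => (a)^a^M   [M -> a]
(a)^a^M => (a)^a^a   [M -> a]

E => E^M => E^M^M => M^M^M => (E)^M^M => (M)^M^M => (a)^M^M => (a)^a^M => (a)^a^a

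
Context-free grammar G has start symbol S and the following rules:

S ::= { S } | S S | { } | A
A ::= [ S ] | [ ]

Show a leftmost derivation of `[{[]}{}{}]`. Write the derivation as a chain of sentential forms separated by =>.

S => A   [S ::= A]
A => [S]   [A ::= [ S ]]
[S] => [SS]   [S ::= S S]
[SS] => [SSS]   [S ::= S S]
[SSS] => [{S}SS]   [S ::= { S }]
[{S}SS] => [{A}SS]   [S ::= A]
[{A}SS] => [{[]}SS]   [A ::= [ ]]
[{[]}SS] => [{[]}{}S]   [S ::= { }]
[{[]}{}S] => [{[]}{}{}]   [S ::= { }]

S=>A=>[S]=>[SS]=>[SSS]=>[{S}SS]=>[{A}SS]=>[{[]}SS]=>[{[]}{}S]=>[{[]}{}{}]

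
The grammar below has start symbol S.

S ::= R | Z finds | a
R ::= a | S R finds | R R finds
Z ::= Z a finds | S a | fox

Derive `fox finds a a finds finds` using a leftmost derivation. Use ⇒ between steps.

S ⇒ Z finds ⇒ Z a finds finds ⇒ S a a finds finds ⇒ Z finds a a finds finds ⇒ fox finds a a finds finds

S ⇒ Z finds   [S ::= Z finds]
Z finds ⇒ Z a finds finds   [Z ::= Z a finds]
Z a finds finds ⇒ S a a finds finds   [Z ::= S a]
S a a finds finds ⇒ Z finds a a finds finds   [S ::= Z finds]
Z finds a a finds finds ⇒ fox finds a a finds finds   [Z ::= fox]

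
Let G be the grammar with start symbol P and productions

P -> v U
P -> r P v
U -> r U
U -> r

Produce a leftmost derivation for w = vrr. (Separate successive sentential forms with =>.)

P => vU => vrU => vrr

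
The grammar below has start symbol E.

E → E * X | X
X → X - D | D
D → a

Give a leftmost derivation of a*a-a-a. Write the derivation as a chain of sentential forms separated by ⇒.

E ⇒ E*X ⇒ X*X ⇒ D*X ⇒ a*X ⇒ a*X-D ⇒ a*X-D-D ⇒ a*D-D-D ⇒ a*a-D-D ⇒ a*a-a-D ⇒ a*a-a-a

E ⇒ E*X   [E → E * X]
E*X ⇒ X*X   [E → X]
X*X ⇒ D*X   [X → D]
D*X ⇒ a*X   [D → a]
a*X ⇒ a*X-D   [X → X - D]
a*X-D ⇒ a*X-D-D   [X → X - D]
a*X-D-D ⇒ a*D-D-D   [X → D]
a*D-D-D ⇒ a*a-D-D   [D → a]
a*a-D-D ⇒ a*a-a-D   [D → a]
a*a-a-D ⇒ a*a-a-a   [D → a]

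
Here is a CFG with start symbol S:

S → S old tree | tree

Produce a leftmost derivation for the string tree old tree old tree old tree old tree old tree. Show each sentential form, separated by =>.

S => S old tree => S old tree old tree => S old tree old tree old tree => S old tree old tree old tree old tree => S old tree old tree old tree old tree old tree => tree old tree old tree old tree old tree old tree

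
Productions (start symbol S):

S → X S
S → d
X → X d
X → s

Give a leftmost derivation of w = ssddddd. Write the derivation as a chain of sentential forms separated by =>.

S => XS => sS => sXS => sXdS => sXddS => sXdddS => sXddddS => ssddddS => ssddddd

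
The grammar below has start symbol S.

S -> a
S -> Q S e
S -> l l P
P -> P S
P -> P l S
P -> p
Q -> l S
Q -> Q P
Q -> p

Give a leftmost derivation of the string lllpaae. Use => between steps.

S => QSe   [S -> Q S e]
QSe => lSSe   [Q -> l S]
lSSe => lllPSe   [S -> l l P]
lllPSe => lllPSSe   [P -> P S]
lllPSSe => lllpSSe   [P -> p]
lllpSSe => lllpaSe   [S -> a]
lllpaSe => lllpaae   [S -> a]

S=>QSe=>lSSe=>lllPSe=>lllPSSe=>lllpSSe=>lllpaSe=>lllpaae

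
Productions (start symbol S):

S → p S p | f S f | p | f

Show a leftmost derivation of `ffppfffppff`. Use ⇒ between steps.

S ⇒ fSf   [S → f S f]
fSf ⇒ ffSff   [S → f S f]
ffSff ⇒ ffpSpff   [S → p S p]
ffpSpff ⇒ ffppSppff   [S → p S p]
ffppSppff ⇒ ffppfSfppff   [S → f S f]
ffppfSfppff ⇒ ffppfffppff   [S → f]

S ⇒ fSf ⇒ ffSff ⇒ ffpSpff ⇒ ffppSppff ⇒ ffppfSfppff ⇒ ffppfffppff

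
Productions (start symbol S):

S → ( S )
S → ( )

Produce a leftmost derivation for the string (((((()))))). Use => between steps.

S => (S) => ((S)) => (((S))) => ((((S)))) => (((((S))))) => (((((())))))

S => (S)   [S → ( S )]
(S) => ((S))   [S → ( S )]
((S)) => (((S)))   [S → ( S )]
(((S))) => ((((S))))   [S → ( S )]
((((S)))) => (((((S)))))   [S → ( S )]
(((((S))))) => (((((())))))   [S → ( )]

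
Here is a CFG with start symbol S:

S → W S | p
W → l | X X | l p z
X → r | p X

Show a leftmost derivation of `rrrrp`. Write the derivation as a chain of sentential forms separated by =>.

S => WS   [S → W S]
WS => XXS   [W → X X]
XXS => rXS   [X → r]
rXS => rrS   [X → r]
rrS => rrWS   [S → W S]
rrWS => rrXXS   [W → X X]
rrXXS => rrrXS   [X → r]
rrrXS => rrrrS   [X → r]
rrrrS => rrrrp   [S → p]

S => WS => XXS => rXS => rrS => rrWS => rrXXS => rrrXS => rrrrS => rrrrp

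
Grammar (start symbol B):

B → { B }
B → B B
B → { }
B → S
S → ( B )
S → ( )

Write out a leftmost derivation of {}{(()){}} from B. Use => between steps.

B => BB   [B → B B]
BB => {}B   [B → { }]
{}B => {}{B}   [B → { B }]
{}{B} => {}{BB}   [B → B B]
{}{BB} => {}{SB}   [B → S]
{}{SB} => {}{(B)B}   [S → ( B )]
{}{(B)B} => {}{(S)B}   [B → S]
{}{(S)B} => {}{(())B}   [S → ( )]
{}{(())B} => {}{(()){}}   [B → { }]

B => BB => {}B => {}{B} => {}{BB} => {}{SB} => {}{(B)B} => {}{(S)B} => {}{(())B} => {}{(()){}}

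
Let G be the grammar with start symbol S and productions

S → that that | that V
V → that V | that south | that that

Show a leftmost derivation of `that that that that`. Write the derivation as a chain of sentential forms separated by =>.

S => that V   [S → that V]
that V => that that V   [V → that V]
that that V => that that that that   [V → that that]

S => that V => that that V => that that that that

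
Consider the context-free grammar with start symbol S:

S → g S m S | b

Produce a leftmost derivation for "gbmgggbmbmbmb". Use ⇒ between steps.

S⇒gSmS⇒gbmS⇒gbmgSmS⇒gbmggSmSmS⇒gbmgggSmSmSmS⇒gbmgggbmSmSmS⇒gbmgggbmbmSmS⇒gbmgggbmbmbmS⇒gbmgggbmbmbmb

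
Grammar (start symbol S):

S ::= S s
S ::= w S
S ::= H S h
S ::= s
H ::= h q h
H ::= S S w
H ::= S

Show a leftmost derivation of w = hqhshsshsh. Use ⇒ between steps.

S ⇒ HSh ⇒ SSh ⇒ HShSh ⇒ SShSh ⇒ SsShSh ⇒ HShsShSh ⇒ hqhShsShSh ⇒ hqhshsShSh ⇒ hqhshsshSh ⇒ hqhshsshsh

S ⇒ HSh   [S ::= H S h]
HSh ⇒ SSh   [H ::= S]
SSh ⇒ HShSh   [S ::= H S h]
HShSh ⇒ SShSh   [H ::= S]
SShSh ⇒ SsShSh   [S ::= S s]
SsShSh ⇒ HShsShSh   [S ::= H S h]
HShsShSh ⇒ hqhShsShSh   [H ::= h q h]
hqhShsShSh ⇒ hqhshsShSh   [S ::= s]
hqhshsShSh ⇒ hqhshsshSh   [S ::= s]
hqhshsshSh ⇒ hqhshsshsh   [S ::= s]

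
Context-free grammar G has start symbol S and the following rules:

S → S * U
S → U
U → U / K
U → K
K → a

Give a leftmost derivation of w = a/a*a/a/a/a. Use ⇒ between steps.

S ⇒ S*U ⇒ U*U ⇒ U/K*U ⇒ K/K*U ⇒ a/K*U ⇒ a/a*U ⇒ a/a*U/K ⇒ a/a*U/K/K ⇒ a/a*U/K/K/K ⇒ a/a*K/K/K/K ⇒ a/a*a/K/K/K ⇒ a/a*a/a/K/K ⇒ a/a*a/a/a/K ⇒ a/a*a/a/a/a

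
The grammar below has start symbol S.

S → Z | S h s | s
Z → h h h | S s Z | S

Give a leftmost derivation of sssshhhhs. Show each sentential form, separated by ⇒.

S ⇒ Shs ⇒ Zhs ⇒ SsZhs ⇒ ZsZhs ⇒ SsZsZhs ⇒ ssZsZhs ⇒ ssSsZhs ⇒ ssssZhs ⇒ sssshhhhs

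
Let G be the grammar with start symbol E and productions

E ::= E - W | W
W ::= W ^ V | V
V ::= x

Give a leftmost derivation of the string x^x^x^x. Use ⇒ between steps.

E⇒W⇒W^V⇒W^V^V⇒W^V^V^V⇒V^V^V^V⇒x^V^V^V⇒x^x^V^V⇒x^x^x^V⇒x^x^x^x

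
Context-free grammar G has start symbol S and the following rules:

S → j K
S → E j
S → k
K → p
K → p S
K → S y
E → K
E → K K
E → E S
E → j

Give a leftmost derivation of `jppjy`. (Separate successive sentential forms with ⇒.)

S⇒jK⇒jSy⇒jEjy⇒jKKjy⇒jpKjy⇒jppjy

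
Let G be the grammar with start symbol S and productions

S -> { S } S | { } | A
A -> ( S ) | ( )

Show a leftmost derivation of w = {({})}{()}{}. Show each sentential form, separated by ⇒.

S ⇒ {S}S   [S -> { S } S]
{S}S ⇒ {A}S   [S -> A]
{A}S ⇒ {(S)}S   [A -> ( S )]
{(S)}S ⇒ {({})}S   [S -> { }]
{({})}S ⇒ {({})}{S}S   [S -> { S } S]
{({})}{S}S ⇒ {({})}{A}S   [S -> A]
{({})}{A}S ⇒ {({})}{()}S   [A -> ( )]
{({})}{()}S ⇒ {({})}{()}{}   [S -> { }]

S ⇒ {S}S ⇒ {A}S ⇒ {(S)}S ⇒ {({})}S ⇒ {({})}{S}S ⇒ {({})}{A}S ⇒ {({})}{()}S ⇒ {({})}{()}{}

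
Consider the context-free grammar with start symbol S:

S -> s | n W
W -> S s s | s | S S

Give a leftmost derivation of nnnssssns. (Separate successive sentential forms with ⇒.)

S ⇒ nW ⇒ nSS ⇒ nnWS ⇒ nnSssS ⇒ nnnWssS ⇒ nnnSSssS ⇒ nnnsSssS ⇒ nnnssssS ⇒ nnnssssnW ⇒ nnnssssns

S ⇒ nW   [S -> n W]
nW ⇒ nSS   [W -> S S]
nSS ⇒ nnWS   [S -> n W]
nnWS ⇒ nnSssS   [W -> S s s]
nnSssS ⇒ nnnWssS   [S -> n W]
nnnWssS ⇒ nnnSSssS   [W -> S S]
nnnSSssS ⇒ nnnsSssS   [S -> s]
nnnsSssS ⇒ nnnssssS   [S -> s]
nnnssssS ⇒ nnnssssnW   [S -> n W]
nnnssssnW ⇒ nnnssssns   [W -> s]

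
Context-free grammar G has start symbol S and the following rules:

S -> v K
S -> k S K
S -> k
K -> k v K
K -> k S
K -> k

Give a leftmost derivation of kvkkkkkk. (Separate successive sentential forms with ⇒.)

S ⇒ kSK ⇒ kvKK ⇒ kvkSK ⇒ kvkkSKK ⇒ kvkkkKK ⇒ kvkkkkSK ⇒ kvkkkkkK ⇒ kvkkkkkk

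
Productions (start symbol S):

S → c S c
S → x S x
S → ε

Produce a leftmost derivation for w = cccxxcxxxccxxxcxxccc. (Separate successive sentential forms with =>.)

S => cSc => ccScc => cccSccc => cccxSxccc => cccxxSxxccc => cccxxcScxxccc => cccxxcxSxcxxccc => cccxxcxxSxxcxxccc => cccxxcxxxSxxxcxxccc => cccxxcxxxcScxxxcxxccc => cccxxcxxxccxxxcxxccc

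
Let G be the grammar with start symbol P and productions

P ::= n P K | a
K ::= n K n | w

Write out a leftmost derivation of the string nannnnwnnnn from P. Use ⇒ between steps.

P ⇒ nPK   [P ::= n P K]
nPK ⇒ naK   [P ::= a]
naK ⇒ nanKn   [K ::= n K n]
nanKn ⇒ nannKnn   [K ::= n K n]
nannKnn ⇒ nannnKnnn   [K ::= n K n]
nannnKnnn ⇒ nannnnKnnnn   [K ::= n K n]
nannnnKnnnn ⇒ nannnnwnnnn   [K ::= w]

P⇒nPK⇒naK⇒nanKn⇒nannKnn⇒nannnKnnn⇒nannnnKnnnn⇒nannnnwnnnn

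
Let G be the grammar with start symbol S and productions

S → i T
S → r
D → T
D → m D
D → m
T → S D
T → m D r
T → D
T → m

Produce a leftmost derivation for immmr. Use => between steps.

S => iT => iD => imD => imT => immDr => immTr => immmr

S => iT   [S → i T]
iT => iD   [T → D]
iD => imD   [D → m D]
imD => imT   [D → T]
imT => immDr   [T → m D r]
immDr => immTr   [D → T]
immTr => immmr   [T → m]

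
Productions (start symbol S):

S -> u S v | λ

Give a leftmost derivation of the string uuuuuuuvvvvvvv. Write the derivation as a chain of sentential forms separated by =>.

S => uSv => uuSvv => uuuSvvv => uuuuSvvvv => uuuuuSvvvvv => uuuuuuSvvvvvv => uuuuuuuSvvvvvvv => uuuuuuuvvvvvvv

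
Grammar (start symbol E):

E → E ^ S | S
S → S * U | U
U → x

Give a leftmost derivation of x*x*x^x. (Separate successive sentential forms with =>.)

E=>E^S=>S^S=>S*U^S=>S*U*U^S=>U*U*U^S=>x*U*U^S=>x*x*U^S=>x*x*x^S=>x*x*x^U=>x*x*x^x

E => E^S   [E → E ^ S]
E^S => S^S   [E → S]
S^S => S*U^S   [S → S * U]
S*U^S => S*U*U^S   [S → S * U]
S*U*U^S => U*U*U^S   [S → U]
U*U*U^S => x*U*U^S   [U → x]
x*U*U^S => x*x*U^S   [U → x]
x*x*U^S => x*x*x^S   [U → x]
x*x*x^S => x*x*x^U   [S → U]
x*x*x^U => x*x*x^x   [U → x]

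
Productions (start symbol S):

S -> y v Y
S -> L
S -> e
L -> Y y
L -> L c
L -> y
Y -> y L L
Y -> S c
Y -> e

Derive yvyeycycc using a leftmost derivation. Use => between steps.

S=>yvY=>yvyLL=>yvyLcL=>yvyYycL=>yvyeycL=>yvyeycLc=>yvyeycLcc=>yvyeycycc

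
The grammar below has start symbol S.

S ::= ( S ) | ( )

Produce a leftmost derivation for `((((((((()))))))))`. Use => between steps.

S=>(S)=>((S))=>(((S)))=>((((S))))=>(((((S)))))=>((((((S))))))=>(((((((S)))))))=>((((((((S))))))))=>((((((((()))))))))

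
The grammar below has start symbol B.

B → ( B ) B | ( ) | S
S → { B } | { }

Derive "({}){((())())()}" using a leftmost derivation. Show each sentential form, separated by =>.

B => (B)B => (S)B => ({})B => ({})S => ({}){B} => ({}){(B)B} => ({}){((B)B)B} => ({}){((())B)B} => ({}){((())())B} => ({}){((())())()}

B => (B)B   [B → ( B ) B]
(B)B => (S)B   [B → S]
(S)B => ({})B   [S → { }]
({})B => ({})S   [B → S]
({})S => ({}){B}   [S → { B }]
({}){B} => ({}){(B)B}   [B → ( B ) B]
({}){(B)B} => ({}){((B)B)B}   [B → ( B ) B]
({}){((B)B)B} => ({}){((())B)B}   [B → ( )]
({}){((())B)B} => ({}){((())())B}   [B → ( )]
({}){((())())B} => ({}){((())())()}   [B → ( )]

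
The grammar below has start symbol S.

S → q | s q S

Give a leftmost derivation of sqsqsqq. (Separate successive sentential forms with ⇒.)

S ⇒ sqS ⇒ sqsqS ⇒ sqsqsqS ⇒ sqsqsqq

S ⇒ sqS   [S → s q S]
sqS ⇒ sqsqS   [S → s q S]
sqsqS ⇒ sqsqsqS   [S → s q S]
sqsqsqS ⇒ sqsqsqq   [S → q]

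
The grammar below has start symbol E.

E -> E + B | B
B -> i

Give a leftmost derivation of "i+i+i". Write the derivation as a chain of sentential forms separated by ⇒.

E ⇒ E+B   [E -> E + B]
E+B ⇒ E+B+B   [E -> E + B]
E+B+B ⇒ B+B+B   [E -> B]
B+B+B ⇒ i+B+B   [B -> i]
i+B+B ⇒ i+i+B   [B -> i]
i+i+B ⇒ i+i+i   [B -> i]

E⇒E+B⇒E+B+B⇒B+B+B⇒i+B+B⇒i+i+B⇒i+i+i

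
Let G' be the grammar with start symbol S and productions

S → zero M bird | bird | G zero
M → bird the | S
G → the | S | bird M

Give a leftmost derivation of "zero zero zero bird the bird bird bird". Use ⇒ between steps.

S ⇒ zero M bird   [S → zero M bird]
zero M bird ⇒ zero S bird   [M → S]
zero S bird ⇒ zero zero M bird bird   [S → zero M bird]
zero zero M bird bird ⇒ zero zero S bird bird   [M → S]
zero zero S bird bird ⇒ zero zero zero M bird bird bird   [S → zero M bird]
zero zero zero M bird bird bird ⇒ zero zero zero bird the bird bird bird   [M → bird the]

S ⇒ zero M bird ⇒ zero S bird ⇒ zero zero M bird bird ⇒ zero zero S bird bird ⇒ zero zero zero M bird bird bird ⇒ zero zero zero bird the bird bird bird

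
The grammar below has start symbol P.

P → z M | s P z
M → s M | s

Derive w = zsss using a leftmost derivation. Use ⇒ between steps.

P ⇒ zM   [P → z M]
zM ⇒ zsM   [M → s M]
zsM ⇒ zssM   [M → s M]
zssM ⇒ zsss   [M → s]

P ⇒ zM ⇒ zsM ⇒ zssM ⇒ zsss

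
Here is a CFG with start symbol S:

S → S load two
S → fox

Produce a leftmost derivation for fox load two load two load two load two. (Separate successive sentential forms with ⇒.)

S ⇒ S load two ⇒ S load two load two ⇒ S load two load two load two ⇒ S load two load two load two load two ⇒ fox load two load two load two load two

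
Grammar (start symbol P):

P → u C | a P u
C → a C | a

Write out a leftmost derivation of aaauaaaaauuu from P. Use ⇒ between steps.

P ⇒ aPu ⇒ aaPuu ⇒ aaaPuuu ⇒ aaauCuuu ⇒ aaauaCuuu ⇒ aaauaaCuuu ⇒ aaauaaaCuuu ⇒ aaauaaaaCuuu ⇒ aaauaaaaauuu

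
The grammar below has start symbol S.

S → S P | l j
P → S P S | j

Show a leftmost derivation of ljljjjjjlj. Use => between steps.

S=>SP=>ljP=>ljSPS=>ljSPPS=>ljSPPPS=>ljSPPPPS=>ljljPPPPS=>ljljjPPPS=>ljljjjPPS=>ljljjjjPS=>ljljjjjjS=>ljljjjjjlj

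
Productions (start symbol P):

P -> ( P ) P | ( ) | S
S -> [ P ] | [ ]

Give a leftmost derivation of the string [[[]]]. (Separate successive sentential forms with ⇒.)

P ⇒ S ⇒ [P] ⇒ [S] ⇒ [[P]] ⇒ [[S]] ⇒ [[[]]]

P ⇒ S   [P -> S]
S ⇒ [P]   [S -> [ P ]]
[P] ⇒ [S]   [P -> S]
[S] ⇒ [[P]]   [S -> [ P ]]
[[P]] ⇒ [[S]]   [P -> S]
[[S]] ⇒ [[[]]]   [S -> [ ]]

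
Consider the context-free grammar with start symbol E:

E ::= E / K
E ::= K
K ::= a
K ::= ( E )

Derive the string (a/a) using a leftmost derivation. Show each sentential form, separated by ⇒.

E ⇒ K   [E ::= K]
K ⇒ (E)   [K ::= ( E )]
(E) ⇒ (E/K)   [E ::= E / K]
(E/K) ⇒ (K/K)   [E ::= K]
(K/K) ⇒ (a/K)   [K ::= a]
(a/K) ⇒ (a/a)   [K ::= a]

E ⇒ K ⇒ (E) ⇒ (E/K) ⇒ (K/K) ⇒ (a/K) ⇒ (a/a)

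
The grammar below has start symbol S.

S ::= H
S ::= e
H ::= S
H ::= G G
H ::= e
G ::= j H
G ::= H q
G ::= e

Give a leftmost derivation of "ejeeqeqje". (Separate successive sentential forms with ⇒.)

S ⇒ H ⇒ GG ⇒ HqG ⇒ GGqG ⇒ HqGqG ⇒ GGqGqG ⇒ eGqGqG ⇒ ejHqGqG ⇒ ejGGqGqG ⇒ ejeGqGqG ⇒ ejeeqGqG ⇒ ejeeqeqG ⇒ ejeeqeqjH ⇒ ejeeqeqje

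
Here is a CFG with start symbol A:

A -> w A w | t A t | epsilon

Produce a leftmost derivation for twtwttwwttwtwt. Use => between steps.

A => tAt => twAwt => twtAtwt => twtwAwtwt => twtwtAtwtwt => twtwttAttwtwt => twtwttwAwttwtwt => twtwttwwttwtwt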